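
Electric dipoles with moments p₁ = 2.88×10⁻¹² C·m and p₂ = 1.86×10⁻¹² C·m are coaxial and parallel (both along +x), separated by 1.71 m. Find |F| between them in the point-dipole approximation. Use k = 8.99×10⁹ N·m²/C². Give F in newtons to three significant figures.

On-axis field of dipole 1 at distance r: E = 2kp₁/r³. Force on dipole 2 is F = p₂·dE/dr (gradient along axis).
dE/dr = −6kp₁/r⁴, so |F| = 6kp₁p₂/r⁴ (attractive for aligned moments).
F = 6(8.99×10⁹)(2.88×10⁻¹²)(1.86×10⁻¹²)/(1.71)⁴ = 3.379×10⁻¹⁴ N.

F ≈ 3.38×10⁻¹⁴ N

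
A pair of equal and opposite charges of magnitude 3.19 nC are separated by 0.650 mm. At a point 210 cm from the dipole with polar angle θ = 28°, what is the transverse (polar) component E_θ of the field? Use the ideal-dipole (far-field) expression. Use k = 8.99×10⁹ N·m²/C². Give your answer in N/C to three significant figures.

E_θ ≈ 9.45×10⁻⁴ N/C

Dipole moment p = qd = (3.19×10⁻⁹ C)(6.50×10⁻⁴ m) = 2.074×10⁻¹² C·m.
For a dipole, E_θ = (kp sinθ)/r³.
kp/r³ = (8.99×10⁹)(2.074×10⁻¹²)/(2.10)³ = 0.002013 N/C.
E_θ = 0.002013·sin28° = 9.452×10⁻⁴ N/C.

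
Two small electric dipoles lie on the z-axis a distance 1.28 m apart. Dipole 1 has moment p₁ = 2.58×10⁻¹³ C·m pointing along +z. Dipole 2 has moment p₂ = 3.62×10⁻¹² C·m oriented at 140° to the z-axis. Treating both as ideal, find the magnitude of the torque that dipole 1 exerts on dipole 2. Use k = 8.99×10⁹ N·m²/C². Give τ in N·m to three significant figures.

The second dipole sits on the axis of the first, so the field there is axial: E₁ = 2kp₁/r³ along +z.
E₁ = 2(8.99×10⁹)(2.58×10⁻¹³)/(1.28)³ = 0.002212 N/C.
Torque on the second dipole: τ = p₂ E₁ sinθ.
τ = (3.62×10⁻¹²)(0.002212)·sin140° = 5.147×10⁻¹⁵ N·m.

τ ≈ 5.15×10⁻¹⁵ N·m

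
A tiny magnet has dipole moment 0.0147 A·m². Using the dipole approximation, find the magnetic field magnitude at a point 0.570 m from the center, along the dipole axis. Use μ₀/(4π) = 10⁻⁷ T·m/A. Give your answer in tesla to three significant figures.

On axis B = (μ₀/4π)·2m/r³.
B = 2·(10⁻⁷)·(0.0147) / (0.570)³ = 1.588×10⁻⁸ T.

B ≈ 1.59×10⁻⁸ T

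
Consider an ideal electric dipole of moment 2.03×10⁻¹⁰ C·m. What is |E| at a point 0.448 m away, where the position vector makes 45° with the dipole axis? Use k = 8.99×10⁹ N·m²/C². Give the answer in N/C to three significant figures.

E ≈ 32.1 N/C

At angle θ the dipole field magnitude is E = (kp/r³)·√(1 + 3cos²θ).
kp/r³ = (8.99×10⁹)(2.03×10⁻¹⁰) / (0.448)³ = 20.30 N/C.
√(1 + 3cos²45°) = √(1 + 3·0.5000) = √2.5000 ≈ 1.5811.
E ≈ 20.30 × 1.581 = 32.09 N/C.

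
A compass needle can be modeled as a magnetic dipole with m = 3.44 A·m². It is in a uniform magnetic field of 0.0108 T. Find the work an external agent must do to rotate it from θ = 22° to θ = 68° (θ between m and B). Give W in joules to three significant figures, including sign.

W ≈ 0.0205 J

W_ext = ΔU = −mB cosθ₂ + mB cosθ₁ = mB(cosθ₁ − cosθ₂).
W = (3.44)(0.0108)·(cos22° − cos68°) = (0.03715)·(+0.5526) = 0.02053 J.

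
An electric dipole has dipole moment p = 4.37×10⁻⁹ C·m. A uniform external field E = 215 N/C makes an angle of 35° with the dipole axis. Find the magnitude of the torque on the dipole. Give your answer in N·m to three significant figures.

Torque on an electric dipole: τ = pE sinθ.
τ = (4.37×10⁻⁹)(215)·sin35° = 5.389×10⁻⁷ N·m.

τ ≈ 5.39×10⁻⁷ N·m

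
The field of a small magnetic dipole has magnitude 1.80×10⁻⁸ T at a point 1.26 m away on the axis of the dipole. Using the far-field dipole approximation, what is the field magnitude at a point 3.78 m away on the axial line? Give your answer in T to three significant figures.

B ≈ 6.67×10⁻¹⁰ T

Dipole fields scale as 1/r³ in the far field; the geometry is the same at both points.
B₂ = B₁ · (r₁/r₂)³ = 1.80×10⁻⁸ · (1.26/3.78)³.
(r₁/r₂)³ = (0.3333)³ = 0.03704.
B₂ ≈ 6.667×10⁻¹⁰ T.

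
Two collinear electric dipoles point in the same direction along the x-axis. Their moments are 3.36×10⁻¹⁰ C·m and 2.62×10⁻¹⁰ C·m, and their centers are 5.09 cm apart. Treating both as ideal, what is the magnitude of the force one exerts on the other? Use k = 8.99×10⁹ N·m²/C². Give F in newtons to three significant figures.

On-axis field of dipole 1 at distance r: E = 2kp₁/r³. Force on dipole 2 is F = p₂·dE/dr (gradient along axis).
dE/dr = −6kp₁/r⁴, so |F| = 6kp₁p₂/r⁴ (attractive for aligned moments).
F = 6(8.99×10⁹)(3.36×10⁻¹⁰)(2.62×10⁻¹⁰)/(0.0509)⁴ = 7.074×10⁻⁴ N.

F ≈ 7.07×10⁻⁴ N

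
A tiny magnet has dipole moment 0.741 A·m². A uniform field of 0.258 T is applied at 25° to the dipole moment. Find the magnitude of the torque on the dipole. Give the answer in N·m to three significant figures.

Torque on a magnetic dipole: τ = mB sinθ.
τ = (0.741)(0.258)·sin25° = 0.08080 N·m.

τ ≈ 0.0808 N·m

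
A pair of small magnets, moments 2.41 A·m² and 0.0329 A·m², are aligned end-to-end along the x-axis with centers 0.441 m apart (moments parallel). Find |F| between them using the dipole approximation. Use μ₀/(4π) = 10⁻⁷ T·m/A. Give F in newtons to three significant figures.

On-axis B of dipole 1: B = (μ₀/4π)·2m₁/r³. Force on dipole 2: F = m₂·dB/dr.
dB/dr = −(μ₀/4π)·6m₁/r⁴, so |F| = (μ₀/4π)·6m₁m₂/r⁴.
F = 6(10⁻⁷)(2.41)(0.0329)/(0.441)⁴ = 1.258×10⁻⁶ N.

F ≈ 1.26×10⁻⁶ N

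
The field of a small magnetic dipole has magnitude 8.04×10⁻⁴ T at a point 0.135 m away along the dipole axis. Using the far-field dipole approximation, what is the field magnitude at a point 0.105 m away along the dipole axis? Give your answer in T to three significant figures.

Dipole fields scale as 1/r³ in the far field; the geometry is the same at both points.
B₂ = B₁ · (r₁/r₂)³ = 8.04×10⁻⁴ · (0.135/0.105)³.
(r₁/r₂)³ = (1.286)³ = 2.125.
B₂ ≈ 0.001709 T.

B ≈ 0.00171 T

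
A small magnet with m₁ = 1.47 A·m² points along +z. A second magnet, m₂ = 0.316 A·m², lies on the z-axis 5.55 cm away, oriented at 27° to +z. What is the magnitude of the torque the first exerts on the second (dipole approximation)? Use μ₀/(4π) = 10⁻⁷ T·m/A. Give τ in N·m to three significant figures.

τ ≈ 2.47×10⁻⁴ N·m

Dipole B is on the axis of dipole A, so B₁ there is axial: B₁ = (μ₀/4π)·2m₁/r³ along +z.
B₁ = 2(10⁻⁷)(1.47)/(0.0555)³ = 0.001720 T.
τ = m₂ B₁ sinθ.
τ = (0.316)(0.001720)·sin27° = 2.467×10⁻⁴ N·m.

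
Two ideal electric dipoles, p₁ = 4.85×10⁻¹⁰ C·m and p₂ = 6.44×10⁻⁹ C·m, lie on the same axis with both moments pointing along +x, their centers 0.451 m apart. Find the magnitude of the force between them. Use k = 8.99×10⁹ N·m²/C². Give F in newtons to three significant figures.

F ≈ 4.07×10⁻⁶ N

On-axis field of dipole 1 at distance r: E = 2kp₁/r³. Force on dipole 2 is F = p₂·dE/dr (gradient along axis).
dE/dr = −6kp₁/r⁴, so |F| = 6kp₁p₂/r⁴ (attractive for aligned moments).
F = 6(8.99×10⁹)(4.85×10⁻¹⁰)(6.44×10⁻⁹)/(0.451)⁴ = 4.072×10⁻⁶ N.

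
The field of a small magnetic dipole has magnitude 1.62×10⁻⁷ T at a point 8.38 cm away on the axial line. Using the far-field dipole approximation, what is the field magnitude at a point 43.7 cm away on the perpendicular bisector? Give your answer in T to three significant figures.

Dipole fields scale as 1/r³ in the far field.
The axial field is twice the equatorial field at the same r, so the geometry factor is 1/2.
B₂ = B₁ · (1/2) · (r₁/r₂)³ = 1.62×10⁻⁷ · 0.5 · (8.38/43.7)³.
(r₁/r₂)³ = (0.1918)³ = 0.007052.
B₂ ≈ 5.712×10⁻¹⁰ T.

B ≈ 5.71×10⁻¹⁰ T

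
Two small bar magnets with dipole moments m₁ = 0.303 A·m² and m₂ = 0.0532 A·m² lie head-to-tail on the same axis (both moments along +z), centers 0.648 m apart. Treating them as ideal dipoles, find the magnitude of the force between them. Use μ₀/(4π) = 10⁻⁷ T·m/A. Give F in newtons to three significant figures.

On-axis B of dipole 1: B = (μ₀/4π)·2m₁/r³. Force on dipole 2: F = m₂·dB/dr.
dB/dr = −(μ₀/4π)·6m₁/r⁴, so |F| = (μ₀/4π)·6m₁m₂/r⁴.
F = 6(10⁻⁷)(0.303)(0.0532)/(0.648)⁴ = 5.485×10⁻⁸ N.

F ≈ 5.49×10⁻⁸ N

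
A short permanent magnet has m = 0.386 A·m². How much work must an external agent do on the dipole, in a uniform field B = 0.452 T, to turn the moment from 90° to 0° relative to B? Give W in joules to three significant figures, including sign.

W_ext = ΔU = −mB cosθ₂ + mB cosθ₁ = mB(cosθ₁ − cosθ₂).
W = (0.386)(0.452)·(cos90° − cos0°) = (0.1745)·(-1.0000) = -0.1745 J.

W ≈ -0.174 J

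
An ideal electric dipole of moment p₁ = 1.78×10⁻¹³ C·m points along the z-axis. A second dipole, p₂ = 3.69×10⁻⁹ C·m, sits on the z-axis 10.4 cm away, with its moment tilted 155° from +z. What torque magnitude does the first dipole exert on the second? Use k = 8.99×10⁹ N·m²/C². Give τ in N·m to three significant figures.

The second dipole sits on the axis of the first, so the field there is axial: E₁ = 2kp₁/r³ along +z.
E₁ = 2(8.99×10⁹)(1.78×10⁻¹³)/(0.104)³ = 2.845 N/C.
Torque on the second dipole: τ = p₂ E₁ sinθ.
τ = (3.69×10⁻⁹)(2.845)·sin155° = 4.437×10⁻⁹ N·m.

τ ≈ 4.44×10⁻⁹ N·m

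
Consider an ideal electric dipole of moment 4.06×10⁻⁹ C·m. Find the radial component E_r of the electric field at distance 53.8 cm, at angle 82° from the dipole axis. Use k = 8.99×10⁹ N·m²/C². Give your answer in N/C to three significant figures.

For a dipole, E_r = (2kp cosθ)/r³.
kp/r³ = (8.99×10⁹)(4.06×10⁻⁹)/(0.538)³ = 234.4 N/C.
E_r = 2·234.4·cos82° = 65.24 N/C.

E_r ≈ 65.2 N/C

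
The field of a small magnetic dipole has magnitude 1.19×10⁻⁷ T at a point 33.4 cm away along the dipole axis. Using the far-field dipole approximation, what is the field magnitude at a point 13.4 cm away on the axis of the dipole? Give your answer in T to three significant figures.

Dipole fields scale as 1/r³ in the far field; the geometry is the same at both points.
B₂ = B₁ · (r₁/r₂)³ = 1.19×10⁻⁷ · (33.4/13.4)³.
(r₁/r₂)³ = (2.493)³ = 15.49.
B₂ ≈ 1.843×10⁻⁶ T.

B ≈ 1.84×10⁻⁶ T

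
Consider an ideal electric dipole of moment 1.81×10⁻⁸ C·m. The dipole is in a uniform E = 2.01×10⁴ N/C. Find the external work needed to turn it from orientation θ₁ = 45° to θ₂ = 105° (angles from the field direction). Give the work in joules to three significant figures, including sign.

W_ext = ΔU = U(θ₂) − U(θ₁) = −pE cosθ₂ − (−pE cosθ₁) = pE(cosθ₁ − cosθ₂).
W = (1.81×10⁻⁸)(2.01×10⁴)·(cos45° − cos105°) = (3.638×10⁻⁴)·(+0.9659) = 3.514×10⁻⁴ J.

W ≈ 3.51×10⁻⁴ J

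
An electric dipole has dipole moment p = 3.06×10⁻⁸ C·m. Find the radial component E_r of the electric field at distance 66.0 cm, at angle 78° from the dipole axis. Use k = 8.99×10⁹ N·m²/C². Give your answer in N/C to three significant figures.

For a dipole, E_r = (2kp cosθ)/r³.
kp/r³ = (8.99×10⁹)(3.06×10⁻⁸)/(0.660)³ = 956.9 N/C.
E_r = 2·956.9·cos78° = 397.9 N/C.

E_r ≈ 398 N/C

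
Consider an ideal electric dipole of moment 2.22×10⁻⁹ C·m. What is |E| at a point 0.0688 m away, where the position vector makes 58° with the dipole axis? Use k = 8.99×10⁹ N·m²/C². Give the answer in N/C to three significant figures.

At angle θ the dipole field magnitude is E = (kp/r³)·√(1 + 3cos²θ).
kp/r³ = (8.99×10⁹)(2.22×10⁻⁹) / (0.0688)³ = 6.128×10⁴ N/C.
√(1 + 3cos²58°) = √(1 + 3·0.2808) = √1.8424 ≈ 1.3574.
E ≈ 6.128×10⁴ × 1.357 = 8.318×10⁴ N/C.

E ≈ 8.32×10⁴ N/C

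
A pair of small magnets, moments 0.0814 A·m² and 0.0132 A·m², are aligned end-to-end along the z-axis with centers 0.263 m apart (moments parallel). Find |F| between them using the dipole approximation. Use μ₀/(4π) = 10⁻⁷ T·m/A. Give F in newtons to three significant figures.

F ≈ 1.35×10⁻⁷ N

On-axis B of dipole 1: B = (μ₀/4π)·2m₁/r³. Force on dipole 2: F = m₂·dB/dr.
dB/dr = −(μ₀/4π)·6m₁/r⁴, so |F| = (μ₀/4π)·6m₁m₂/r⁴.
F = 6(10⁻⁷)(0.0814)(0.0132)/(0.263)⁴ = 1.347×10⁻⁷ N.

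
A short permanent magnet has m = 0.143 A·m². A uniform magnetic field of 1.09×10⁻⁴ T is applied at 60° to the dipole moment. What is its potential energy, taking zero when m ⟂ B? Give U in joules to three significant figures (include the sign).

U ≈ -7.79×10⁻⁶ J

U = −m·B = −mB cosθ.
U = −(0.143)(1.09×10⁻⁴)·cos60° = -7.794×10⁻⁶ J.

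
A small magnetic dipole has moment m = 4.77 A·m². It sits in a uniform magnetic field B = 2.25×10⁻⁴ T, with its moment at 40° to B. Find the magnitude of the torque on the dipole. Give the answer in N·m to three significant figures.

Torque on a magnetic dipole: τ = mB sinθ.
τ = (4.77)(2.25×10⁻⁴)·sin40° = 6.899×10⁻⁴ N·m.

τ ≈ 6.90×10⁻⁴ N·m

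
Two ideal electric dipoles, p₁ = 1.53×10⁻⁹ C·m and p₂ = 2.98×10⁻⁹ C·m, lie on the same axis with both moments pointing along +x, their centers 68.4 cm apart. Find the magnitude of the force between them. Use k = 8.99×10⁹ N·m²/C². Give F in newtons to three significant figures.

On-axis field of dipole 1 at distance r: E = 2kp₁/r³. Force on dipole 2 is F = p₂·dE/dr (gradient along axis).
dE/dr = −6kp₁/r⁴, so |F| = 6kp₁p₂/r⁴ (attractive for aligned moments).
F = 6(8.99×10⁹)(1.53×10⁻⁹)(2.98×10⁻⁹)/(0.684)⁴ = 1.124×10⁻⁶ N.

F ≈ 1.12×10⁻⁶ N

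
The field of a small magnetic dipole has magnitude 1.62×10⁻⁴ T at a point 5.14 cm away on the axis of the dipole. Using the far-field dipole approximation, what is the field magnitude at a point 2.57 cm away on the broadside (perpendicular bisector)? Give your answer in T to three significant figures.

B ≈ 6.48×10⁻⁴ T

Dipole fields scale as 1/r³ in the far field.
The axial field is twice the equatorial field at the same r, so the geometry factor is 1/2.
B₂ = B₁ · (1/2) · (r₁/r₂)³ = 1.62×10⁻⁴ · 0.5 · (5.14/2.57)³.
(r₁/r₂)³ = (2)³ = 8.
B₂ ≈ 6.480×10⁻⁴ T.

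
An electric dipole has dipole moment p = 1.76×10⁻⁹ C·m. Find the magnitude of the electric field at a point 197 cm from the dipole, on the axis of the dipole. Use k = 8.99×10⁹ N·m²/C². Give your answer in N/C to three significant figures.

On the dipole axis E = 2kp/r³.
E = 2·(8.99×10⁹)(1.76×10⁻⁹) / (1.97)³ = 4.139 N/C.

E ≈ 4.14 N/C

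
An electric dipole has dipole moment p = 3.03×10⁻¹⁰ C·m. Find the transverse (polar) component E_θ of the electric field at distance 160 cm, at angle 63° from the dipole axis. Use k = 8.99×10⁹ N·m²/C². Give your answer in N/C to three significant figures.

For a dipole, E_θ = (kp sinθ)/r³.
kp/r³ = (8.99×10⁹)(3.03×10⁻¹⁰)/(1.60)³ = 0.6650 N/C.
E_θ = 0.6650·sin63° = 0.5925 N/C.

E_θ ≈ 0.593 N/C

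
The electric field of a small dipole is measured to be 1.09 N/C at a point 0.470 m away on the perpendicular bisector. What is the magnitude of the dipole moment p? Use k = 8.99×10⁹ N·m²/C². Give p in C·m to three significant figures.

In the equatorial plane E = kp/r³, so p = Er³/(k).
p = (1.09)·(0.470)³ / (8.99×10⁹) = 1.259×10⁻¹¹ C·m.

p ≈ 1.26×10⁻¹¹ C·m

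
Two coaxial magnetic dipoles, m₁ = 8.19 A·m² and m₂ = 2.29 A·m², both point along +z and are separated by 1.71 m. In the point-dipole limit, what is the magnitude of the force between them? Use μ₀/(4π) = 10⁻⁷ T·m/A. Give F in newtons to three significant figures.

F ≈ 1.32×10⁻⁶ N

On-axis B of dipole 1: B = (μ₀/4π)·2m₁/r³. Force on dipole 2: F = m₂·dB/dr.
dB/dr = −(μ₀/4π)·6m₁/r⁴, so |F| = (μ₀/4π)·6m₁m₂/r⁴.
F = 6(10⁻⁷)(8.19)(2.29)/(1.71)⁴ = 1.316×10⁻⁶ N.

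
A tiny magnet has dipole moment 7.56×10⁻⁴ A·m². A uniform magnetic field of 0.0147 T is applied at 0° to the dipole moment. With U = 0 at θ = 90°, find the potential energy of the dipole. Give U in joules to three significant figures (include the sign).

U ≈ -1.11×10⁻⁵ J

U = −m·B = −mB cosθ.
U = −(7.56×10⁻⁴)(0.0147)·cos0° = -1.111×10⁻⁵ J.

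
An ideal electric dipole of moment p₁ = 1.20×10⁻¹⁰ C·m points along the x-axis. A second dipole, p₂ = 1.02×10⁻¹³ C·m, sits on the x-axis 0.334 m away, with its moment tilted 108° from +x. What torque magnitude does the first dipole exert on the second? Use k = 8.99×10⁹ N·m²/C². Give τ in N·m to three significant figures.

The second dipole sits on the axis of the first, so the field there is axial: E₁ = 2kp₁/r³ along +x.
E₁ = 2(8.99×10⁹)(1.20×10⁻¹⁰)/(0.334)³ = 57.91 N/C.
Torque on the second dipole: τ = p₂ E₁ sinθ.
τ = (1.02×10⁻¹³)(57.91)·sin108° = 5.617×10⁻¹² N·m.

τ ≈ 5.62×10⁻¹² N·m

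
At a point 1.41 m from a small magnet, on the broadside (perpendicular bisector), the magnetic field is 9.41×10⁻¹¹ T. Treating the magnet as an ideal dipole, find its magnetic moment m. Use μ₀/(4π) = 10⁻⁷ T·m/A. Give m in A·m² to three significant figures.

In the equatorial plane B = (μ₀/4π)·m/r³, so m = Br³·4π/(μ₀).
m = (9.41×10⁻¹¹)·(1.41)³ / (10⁻⁷) = 0.002638 A·m².

m ≈ 0.00264 A·m²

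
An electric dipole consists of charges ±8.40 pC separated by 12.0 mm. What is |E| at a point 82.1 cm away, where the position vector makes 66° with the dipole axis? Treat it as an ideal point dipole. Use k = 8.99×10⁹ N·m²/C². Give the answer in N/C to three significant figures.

Dipole moment p = qd = (8.40×10⁻¹² C)(0.0120 m) = 1.008×10⁻¹³ C·m.
At angle θ the dipole field magnitude is E = (kp/r³)·√(1 + 3cos²θ).
kp/r³ = (8.99×10⁹)(1.008×10⁻¹³) / (0.821)³ = 0.001638 N/C.
√(1 + 3cos²66°) = √(1 + 3·0.1654) = √1.4963 ≈ 1.2232.
E ≈ 0.001638 × 1.223 = 0.002003 N/C.

E ≈ 0.00200 N/C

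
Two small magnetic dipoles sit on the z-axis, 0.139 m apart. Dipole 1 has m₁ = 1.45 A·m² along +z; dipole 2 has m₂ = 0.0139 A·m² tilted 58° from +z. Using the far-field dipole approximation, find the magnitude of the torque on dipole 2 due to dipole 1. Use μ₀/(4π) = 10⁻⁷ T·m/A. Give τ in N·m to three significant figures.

τ ≈ 1.27×10⁻⁶ N·m

Dipole B is on the axis of dipole A, so B₁ there is axial: B₁ = (μ₀/4π)·2m₁/r³ along +z.
B₁ = 2(10⁻⁷)(1.45)/(0.139)³ = 1.080×10⁻⁴ T.
τ = m₂ B₁ sinθ.
τ = (0.0139)(1.080×10⁻⁴)·sin58° = 1.273×10⁻⁶ N·m.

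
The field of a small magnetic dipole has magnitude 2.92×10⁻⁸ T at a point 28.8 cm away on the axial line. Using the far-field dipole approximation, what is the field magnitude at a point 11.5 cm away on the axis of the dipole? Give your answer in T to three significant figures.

B ≈ 4.59×10⁻⁷ T

Dipole fields scale as 1/r³ in the far field; the geometry is the same at both points.
B₂ = B₁ · (r₁/r₂)³ = 2.92×10⁻⁸ · (28.8/11.5)³.
(r₁/r₂)³ = (2.504)³ = 15.71.
B₂ ≈ 4.586×10⁻⁷ T.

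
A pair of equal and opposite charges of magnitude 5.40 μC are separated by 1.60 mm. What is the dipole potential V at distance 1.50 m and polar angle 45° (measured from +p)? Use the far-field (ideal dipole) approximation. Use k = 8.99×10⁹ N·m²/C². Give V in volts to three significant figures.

Dipole moment p = qd = (5.40×10⁻⁶ C)(0.00160 m) = 8.64×10⁻⁹ C·m.
The dipole potential is V = kp cosθ / r².
V = (8.99×10⁹)(8.64×10⁻⁹)·cos45° / (1.50)² = 24.41 V.

V ≈ 24.4 V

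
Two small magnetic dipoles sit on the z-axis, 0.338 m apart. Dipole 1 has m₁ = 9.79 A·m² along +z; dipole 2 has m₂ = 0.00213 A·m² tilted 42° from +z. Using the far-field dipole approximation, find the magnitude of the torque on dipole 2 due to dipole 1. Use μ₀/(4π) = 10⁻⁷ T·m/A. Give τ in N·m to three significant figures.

τ ≈ 7.23×10⁻⁸ N·m

Dipole B is on the axis of dipole A, so B₁ there is axial: B₁ = (μ₀/4π)·2m₁/r³ along +z.
B₁ = 2(10⁻⁷)(9.79)/(0.338)³ = 5.071×10⁻⁵ T.
τ = m₂ B₁ sinθ.
τ = (0.00213)(5.071×10⁻⁵)·sin42° = 7.227×10⁻⁸ N·m.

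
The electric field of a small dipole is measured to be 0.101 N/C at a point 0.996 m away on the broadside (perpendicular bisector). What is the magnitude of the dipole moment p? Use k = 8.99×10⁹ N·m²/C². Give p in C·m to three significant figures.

p ≈ 1.11×10⁻¹¹ C·m

In the equatorial plane E = kp/r³, so p = Er³/(k).
p = (0.101)·(0.996)³ / (8.99×10⁹) = 1.110×10⁻¹¹ C·m.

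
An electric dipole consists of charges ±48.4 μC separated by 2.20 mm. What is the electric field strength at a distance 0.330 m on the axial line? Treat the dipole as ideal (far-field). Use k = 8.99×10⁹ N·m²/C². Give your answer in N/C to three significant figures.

E ≈ 5.33×10⁴ N/C

Dipole moment p = qd = (4.84×10⁻⁵ C)(0.00220 m) = 1.065×10⁻⁷ C·m.
On the dipole axis E = 2kp/r³.
E = 2·(8.99×10⁹)(1.065×10⁻⁷) / (0.330)³ = 5.328×10⁴ N/C.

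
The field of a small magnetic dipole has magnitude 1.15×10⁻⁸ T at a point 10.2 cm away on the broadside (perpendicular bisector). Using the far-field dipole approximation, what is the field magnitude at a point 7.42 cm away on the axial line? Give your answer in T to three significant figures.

Dipole fields scale as 1/r³ in the far field.
The axial field is twice the equatorial field at the same r, so the geometry factor is 2/1.
B₂ = B₁ · (2/1) · (r₁/r₂)³ = 1.15×10⁻⁸ · 2 · (10.2/7.42)³.
(r₁/r₂)³ = (1.375)³ = 2.598.
B₂ ≈ 5.975×10⁻⁸ T.

B ≈ 5.97×10⁻⁸ T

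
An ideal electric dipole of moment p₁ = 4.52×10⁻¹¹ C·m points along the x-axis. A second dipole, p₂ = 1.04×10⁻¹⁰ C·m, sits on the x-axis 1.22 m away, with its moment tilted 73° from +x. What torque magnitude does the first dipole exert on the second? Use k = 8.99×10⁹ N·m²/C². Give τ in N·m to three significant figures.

τ ≈ 4.45×10⁻¹¹ N·m

The second dipole sits on the axis of the first, so the field there is axial: E₁ = 2kp₁/r³ along +x.
E₁ = 2(8.99×10⁹)(4.52×10⁻¹¹)/(1.22)³ = 0.4476 N/C.
Torque on the second dipole: τ = p₂ E₁ sinθ.
τ = (1.04×10⁻¹⁰)(0.4476)·sin73° = 4.451×10⁻¹¹ N·m.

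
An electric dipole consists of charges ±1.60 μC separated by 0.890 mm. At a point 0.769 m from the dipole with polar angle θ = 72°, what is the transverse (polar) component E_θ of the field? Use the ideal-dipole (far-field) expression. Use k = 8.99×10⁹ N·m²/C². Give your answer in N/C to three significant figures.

E_θ ≈ 26.8 N/C

Dipole moment p = qd = (1.60×10⁻⁶ C)(8.90×10⁻⁴ m) = 1.424×10⁻⁹ C·m.
For a dipole, E_θ = (kp sinθ)/r³.
kp/r³ = (8.99×10⁹)(1.424×10⁻⁹)/(0.769)³ = 28.15 N/C.
E_θ = 28.15·sin72° = 26.77 N/C.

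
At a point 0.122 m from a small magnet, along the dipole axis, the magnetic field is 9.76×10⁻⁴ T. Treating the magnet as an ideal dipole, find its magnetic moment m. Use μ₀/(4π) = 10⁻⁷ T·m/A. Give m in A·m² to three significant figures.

m ≈ 8.86 A·m²

On axis B = (μ₀/4π)·2m/r³, so m = Br³·4π/(μ₀·2).
m = (9.76×10⁻⁴)·(0.122)³ / (2·10⁻⁷) = 8.861 A·m².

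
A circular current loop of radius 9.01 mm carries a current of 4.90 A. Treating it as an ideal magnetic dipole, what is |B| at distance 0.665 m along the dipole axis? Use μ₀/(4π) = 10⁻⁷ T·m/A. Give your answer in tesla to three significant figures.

Magnetic moment m = IA = Iπa² = (4.90)·π·(0.00901)² = 0.00125 A·m².
On axis B = (μ₀/4π)·2m/r³.
B = 2·(10⁻⁷)·(0.00125) / (0.665)³ = 8.501×10⁻¹⁰ T.

B ≈ 8.50×10⁻¹⁰ T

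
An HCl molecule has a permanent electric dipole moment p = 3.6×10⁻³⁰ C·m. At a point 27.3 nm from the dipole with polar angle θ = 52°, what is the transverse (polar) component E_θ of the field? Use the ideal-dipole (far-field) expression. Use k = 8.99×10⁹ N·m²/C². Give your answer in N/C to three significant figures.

E_θ ≈ 1250 N/C

For a dipole, E_θ = (kp sinθ)/r³.
kp/r³ = (8.99×10⁹)(3.60×10⁻³⁰)/(2.73×10⁻⁸)³ = 1591 N/C.
E_θ = 1591·sin52° = 1253 N/C.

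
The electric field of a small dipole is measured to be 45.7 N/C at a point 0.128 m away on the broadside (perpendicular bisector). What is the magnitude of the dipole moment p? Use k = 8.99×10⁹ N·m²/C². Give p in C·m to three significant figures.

In the equatorial plane E = kp/r³, so p = Er³/(k).
p = (45.7)·(0.128)³ / (8.99×10⁹) = 1.066×10⁻¹¹ C·m.

p ≈ 1.07×10⁻¹¹ C·m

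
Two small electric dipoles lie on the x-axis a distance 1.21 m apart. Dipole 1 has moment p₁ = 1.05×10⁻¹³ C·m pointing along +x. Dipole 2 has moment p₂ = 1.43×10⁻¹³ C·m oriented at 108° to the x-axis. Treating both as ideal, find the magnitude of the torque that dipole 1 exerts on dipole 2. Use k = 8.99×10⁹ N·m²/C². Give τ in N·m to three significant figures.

τ ≈ 1.45×10⁻¹⁶ N·m

The second dipole sits on the axis of the first, so the field there is axial: E₁ = 2kp₁/r³ along +x.
E₁ = 2(8.99×10⁹)(1.05×10⁻¹³)/(1.21)³ = 0.001066 N/C.
Torque on the second dipole: τ = p₂ E₁ sinθ.
τ = (1.43×10⁻¹³)(0.001066)·sin108° = 1.449×10⁻¹⁶ N·m.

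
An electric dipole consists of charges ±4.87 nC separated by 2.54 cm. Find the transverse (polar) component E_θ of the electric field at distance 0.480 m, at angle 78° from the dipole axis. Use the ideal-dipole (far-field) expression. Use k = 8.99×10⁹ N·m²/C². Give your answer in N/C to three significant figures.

Dipole moment p = qd = (4.87×10⁻⁹ C)(0.0254 m) = 1.237×10⁻¹⁰ C·m.
For a dipole, E_θ = (kp sinθ)/r³.
kp/r³ = (8.99×10⁹)(1.237×10⁻¹⁰)/(0.480)³ = 10.06 N/C.
E_θ = 10.06·sin78° = 9.836 N/C.

E_θ ≈ 9.84 N/C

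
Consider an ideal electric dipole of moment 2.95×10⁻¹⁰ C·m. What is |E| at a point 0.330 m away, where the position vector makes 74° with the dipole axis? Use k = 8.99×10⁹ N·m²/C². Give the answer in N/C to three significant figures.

E ≈ 81.8 N/C

At angle θ the dipole field magnitude is E = (kp/r³)·√(1 + 3cos²θ).
kp/r³ = (8.99×10⁹)(2.95×10⁻¹⁰) / (0.330)³ = 73.80 N/C.
√(1 + 3cos²74°) = √(1 + 3·0.0760) = √1.2279 ≈ 1.1081.
E ≈ 73.80 × 1.108 = 81.78 N/C.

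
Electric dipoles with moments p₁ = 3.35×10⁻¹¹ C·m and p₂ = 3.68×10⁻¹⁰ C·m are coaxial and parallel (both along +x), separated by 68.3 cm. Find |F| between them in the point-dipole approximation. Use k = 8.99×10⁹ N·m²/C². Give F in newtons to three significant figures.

On-axis field of dipole 1 at distance r: E = 2kp₁/r³. Force on dipole 2 is F = p₂·dE/dr (gradient along axis).
dE/dr = −6kp₁/r⁴, so |F| = 6kp₁p₂/r⁴ (attractive for aligned moments).
F = 6(8.99×10⁹)(3.35×10⁻¹¹)(3.68×10⁻¹⁰)/(0.683)⁴ = 3.056×10⁻⁹ N.

F ≈ 3.06×10⁻⁹ N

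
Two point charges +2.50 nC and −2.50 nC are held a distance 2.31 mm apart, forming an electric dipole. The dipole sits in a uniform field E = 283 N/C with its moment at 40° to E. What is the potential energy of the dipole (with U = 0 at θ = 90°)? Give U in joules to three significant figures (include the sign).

Dipole moment p = qd = (2.50×10⁻⁹ C)(0.00231 m) = 5.775×10⁻¹² C·m.
U = −p·E = −pE cosθ.
U = −(5.775×10⁻¹²)(283)·cos40° = -1.252×10⁻⁹ J.

U ≈ -1.25×10⁻⁹ J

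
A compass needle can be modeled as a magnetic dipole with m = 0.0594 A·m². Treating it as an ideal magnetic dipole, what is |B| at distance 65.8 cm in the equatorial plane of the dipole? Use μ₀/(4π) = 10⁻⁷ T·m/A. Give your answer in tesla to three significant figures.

B ≈ 2.09×10⁻⁸ T

In the equatorial plane B = (μ₀/4π)·m/r³ (half the axial value).
B = (10⁻⁷)·(0.0594) / (0.658)³ = 2.085×10⁻⁸ T.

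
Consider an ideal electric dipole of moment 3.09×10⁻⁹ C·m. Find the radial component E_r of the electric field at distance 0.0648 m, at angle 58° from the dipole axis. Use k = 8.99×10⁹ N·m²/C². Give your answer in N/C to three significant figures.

For a dipole, E_r = (2kp cosθ)/r³.
kp/r³ = (8.99×10⁹)(3.09×10⁻⁹)/(0.0648)³ = 1.021×10⁵ N/C.
E_r = 2·1.021×10⁵·cos58° = 1.082×10⁵ N/C.

E_r ≈ 1.08×10⁵ N/C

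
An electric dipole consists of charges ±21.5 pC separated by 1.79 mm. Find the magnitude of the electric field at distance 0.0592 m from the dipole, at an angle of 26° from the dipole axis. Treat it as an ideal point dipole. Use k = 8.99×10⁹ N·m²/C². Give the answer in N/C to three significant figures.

E ≈ 3.09 N/C

Dipole moment p = qd = (2.15×10⁻¹¹ C)(0.00179 m) = 3.849×10⁻¹⁴ C·m.
At angle θ the dipole field magnitude is E = (kp/r³)·√(1 + 3cos²θ).
kp/r³ = (8.99×10⁹)(3.849×10⁻¹⁴) / (0.0592)³ = 1.668 N/C.
√(1 + 3cos²26°) = √(1 + 3·0.8078) = √3.4235 ≈ 1.8503.
E ≈ 1.668 × 1.850 = 3.086 N/C.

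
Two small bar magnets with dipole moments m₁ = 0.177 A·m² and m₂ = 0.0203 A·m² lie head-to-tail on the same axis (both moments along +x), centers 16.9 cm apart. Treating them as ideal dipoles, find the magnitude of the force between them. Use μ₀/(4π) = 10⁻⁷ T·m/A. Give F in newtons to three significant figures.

On-axis B of dipole 1: B = (μ₀/4π)·2m₁/r³. Force on dipole 2: F = m₂·dB/dr.
dB/dr = −(μ₀/4π)·6m₁/r⁴, so |F| = (μ₀/4π)·6m₁m₂/r⁴.
F = 6(10⁻⁷)(0.177)(0.0203)/(0.169)⁴ = 2.643×10⁻⁶ N.

F ≈ 2.64×10⁻⁶ N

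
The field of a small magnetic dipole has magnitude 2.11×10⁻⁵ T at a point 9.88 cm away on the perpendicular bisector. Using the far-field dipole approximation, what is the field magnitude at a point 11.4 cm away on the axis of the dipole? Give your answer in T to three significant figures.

Dipole fields scale as 1/r³ in the far field.
The axial field is twice the equatorial field at the same r, so the geometry factor is 2/1.
B₂ = B₁ · (2/1) · (r₁/r₂)³ = 2.11×10⁻⁵ · 2 · (9.88/11.4)³.
(r₁/r₂)³ = (0.8667)³ = 0.651.
B₂ ≈ 2.747×10⁻⁵ T.

B ≈ 2.75×10⁻⁵ T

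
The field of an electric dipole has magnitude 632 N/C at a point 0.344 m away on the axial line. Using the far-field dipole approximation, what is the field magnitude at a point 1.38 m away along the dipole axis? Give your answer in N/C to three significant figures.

Dipole fields scale as 1/r³ in the far field; the geometry is the same at both points.
E₂ = E₁ · (r₁/r₂)³ = 632 · (0.344/1.38)³.
(r₁/r₂)³ = (0.2493)³ = 0.01549.
E₂ ≈ 9.789 N/C.

E ≈ 9.79 N/C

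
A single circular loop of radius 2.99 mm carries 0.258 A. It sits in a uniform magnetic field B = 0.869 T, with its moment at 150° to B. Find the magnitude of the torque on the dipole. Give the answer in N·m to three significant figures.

Magnetic moment m = IA = Iπa² = (0.258)·π·(0.00299)² = 7.246×10⁻⁶ A·m².
Torque on a magnetic dipole: τ = mB sinθ.
τ = (7.246×10⁻⁶)(0.869)·sin150° = 3.148×10⁻⁶ N·m.

τ ≈ 3.15×10⁻⁶ N·m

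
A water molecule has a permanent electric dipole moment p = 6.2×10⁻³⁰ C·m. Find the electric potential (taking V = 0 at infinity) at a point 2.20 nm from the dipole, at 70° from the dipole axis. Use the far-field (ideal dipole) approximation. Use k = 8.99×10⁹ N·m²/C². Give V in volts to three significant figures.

V ≈ 0.00394 V

The dipole potential is V = kp cosθ / r².
V = (8.99×10⁹)(6.20×10⁻³⁰)·cos70° / (2.20×10⁻⁹)² = 0.003939 V.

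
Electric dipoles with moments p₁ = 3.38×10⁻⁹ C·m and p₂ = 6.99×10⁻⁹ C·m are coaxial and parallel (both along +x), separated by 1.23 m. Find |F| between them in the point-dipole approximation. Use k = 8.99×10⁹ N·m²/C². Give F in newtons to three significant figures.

On-axis field of dipole 1 at distance r: E = 2kp₁/r³. Force on dipole 2 is F = p₂·dE/dr (gradient along axis).
dE/dr = −6kp₁/r⁴, so |F| = 6kp₁p₂/r⁴ (attractive for aligned moments).
F = 6(8.99×10⁹)(3.38×10⁻⁹)(6.99×10⁻⁹)/(1.23)⁴ = 5.568×10⁻⁷ N.

F ≈ 5.57×10⁻⁷ N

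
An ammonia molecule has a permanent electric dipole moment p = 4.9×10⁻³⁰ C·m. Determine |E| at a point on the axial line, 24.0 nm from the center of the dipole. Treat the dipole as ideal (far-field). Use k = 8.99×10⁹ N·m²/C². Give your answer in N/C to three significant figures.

E ≈ 6370 N/C

On the dipole axis E = 2kp/r³.
E = 2·(8.99×10⁹)(4.90×10⁻³⁰) / (2.40×10⁻⁸)³ = 6373 N/C.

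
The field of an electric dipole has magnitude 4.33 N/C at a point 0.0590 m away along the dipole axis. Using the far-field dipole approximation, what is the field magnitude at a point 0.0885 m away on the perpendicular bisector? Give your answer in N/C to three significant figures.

Dipole fields scale as 1/r³ in the far field.
The axial field is twice the equatorial field at the same r, so the geometry factor is 1/2.
E₂ = E₁ · (1/2) · (r₁/r₂)³ = 4.33 · 0.5 · (0.0590/0.0885)³.
(r₁/r₂)³ = (0.6667)³ = 0.2963.
E₂ ≈ 0.6415 N/C.

E ≈ 0.641 N/C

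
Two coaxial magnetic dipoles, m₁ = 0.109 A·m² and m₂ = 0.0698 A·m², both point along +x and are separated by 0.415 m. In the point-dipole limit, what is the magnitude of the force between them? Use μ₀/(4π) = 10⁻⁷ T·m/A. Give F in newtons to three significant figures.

On-axis B of dipole 1: B = (μ₀/4π)·2m₁/r³. Force on dipole 2: F = m₂·dB/dr.
dB/dr = −(μ₀/4π)·6m₁/r⁴, so |F| = (μ₀/4π)·6m₁m₂/r⁴.
F = 6(10⁻⁷)(0.109)(0.0698)/(0.415)⁴ = 1.539×10⁻⁷ N.

F ≈ 1.54×10⁻⁷ N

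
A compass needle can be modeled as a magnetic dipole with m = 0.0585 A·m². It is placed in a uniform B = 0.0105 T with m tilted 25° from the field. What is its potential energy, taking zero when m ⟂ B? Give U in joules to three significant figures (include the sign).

U = −m·B = −mB cosθ.
U = −(0.0585)(0.0105)·cos25° = -5.567×10⁻⁴ J.

U ≈ -5.57×10⁻⁴ J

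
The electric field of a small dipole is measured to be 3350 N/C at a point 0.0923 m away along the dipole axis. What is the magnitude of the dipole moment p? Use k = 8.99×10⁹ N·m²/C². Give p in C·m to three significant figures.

p ≈ 1.47×10⁻¹⁰ C·m

On axis E = 2kp/r³, so p = Er³/(2k).
p = (3350)·(0.0923)³ / (2·8.99×10⁹) = 1.465×10⁻¹⁰ C·m.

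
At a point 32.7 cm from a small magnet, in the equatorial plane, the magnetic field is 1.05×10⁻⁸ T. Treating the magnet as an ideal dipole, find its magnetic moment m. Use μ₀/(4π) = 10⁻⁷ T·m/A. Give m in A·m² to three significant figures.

In the equatorial plane B = (μ₀/4π)·m/r³, so m = Br³·4π/(μ₀).
m = (1.05×10⁻⁸)·(0.327)³ / (10⁻⁷) = 0.003671 A·m².

m ≈ 0.00367 A·m²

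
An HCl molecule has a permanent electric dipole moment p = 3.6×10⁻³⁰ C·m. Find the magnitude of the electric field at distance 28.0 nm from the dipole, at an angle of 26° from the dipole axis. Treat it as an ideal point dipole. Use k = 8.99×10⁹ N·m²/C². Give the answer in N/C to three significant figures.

E ≈ 2730 N/C

At angle θ the dipole field magnitude is E = (kp/r³)·√(1 + 3cos²θ).
kp/r³ = (8.99×10⁹)(3.60×10⁻³⁰) / (2.80×10⁻⁸)³ = 1474 N/C.
√(1 + 3cos²26°) = √(1 + 3·0.8078) = √3.4235 ≈ 1.8503.
E ≈ 1474 × 1.850 = 2728 N/C.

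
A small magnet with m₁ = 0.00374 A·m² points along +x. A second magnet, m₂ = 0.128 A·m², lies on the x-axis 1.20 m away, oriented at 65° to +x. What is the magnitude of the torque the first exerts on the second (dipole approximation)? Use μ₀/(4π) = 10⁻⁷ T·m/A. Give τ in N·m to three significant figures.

Dipole B is on the axis of dipole A, so B₁ there is axial: B₁ = (μ₀/4π)·2m₁/r³ along +x.
B₁ = 2(10⁻⁷)(0.00374)/(1.20)³ = 4.329×10⁻¹⁰ T.
τ = m₂ B₁ sinθ.
τ = (0.128)(4.329×10⁻¹⁰)·sin65° = 5.022×10⁻¹¹ N·m.

τ ≈ 5.02×10⁻¹¹ N·m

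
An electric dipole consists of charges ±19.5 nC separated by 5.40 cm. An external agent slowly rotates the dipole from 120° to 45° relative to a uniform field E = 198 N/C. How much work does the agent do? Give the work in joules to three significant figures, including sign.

W ≈ -2.52×10⁻⁷ J

Dipole moment p = qd = (1.95×10⁻⁸ C)(0.0540 m) = 1.053×10⁻⁹ C·m.
W_ext = ΔU = U(θ₂) − U(θ₁) = −pE cosθ₂ − (−pE cosθ₁) = pE(cosθ₁ − cosθ₂).
W = (1.053×10⁻⁹)(198)·(cos120° − cos45°) = (2.085×10⁻⁷)·(-1.2071) = -2.517×10⁻⁷ J.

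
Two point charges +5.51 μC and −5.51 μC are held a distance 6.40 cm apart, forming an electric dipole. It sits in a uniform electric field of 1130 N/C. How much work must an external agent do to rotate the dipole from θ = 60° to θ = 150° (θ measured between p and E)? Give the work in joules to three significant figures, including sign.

W ≈ 5.44×10⁻⁴ J

Dipole moment p = qd = (5.51×10⁻⁶ C)(0.0640 m) = 3.526×10⁻⁷ C·m.
W_ext = ΔU = U(θ₂) − U(θ₁) = −pE cosθ₂ − (−pE cosθ₁) = pE(cosθ₁ − cosθ₂).
W = (3.526×10⁻⁷)(1130)·(cos60° − cos150°) = (3.984×10⁻⁴)·(+1.3660) = 5.443×10⁻⁴ J.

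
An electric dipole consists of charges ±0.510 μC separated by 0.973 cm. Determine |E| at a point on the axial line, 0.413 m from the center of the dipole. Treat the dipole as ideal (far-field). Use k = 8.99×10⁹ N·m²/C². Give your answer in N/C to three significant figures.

Dipole moment p = qd = (5.10×10⁻⁷ C)(0.00973 m) = 4.962×10⁻⁹ C·m.
On the dipole axis E = 2kp/r³.
E = 2·(8.99×10⁹)(4.962×10⁻⁹) / (0.413)³ = 1266 N/C.

E ≈ 1270 N/C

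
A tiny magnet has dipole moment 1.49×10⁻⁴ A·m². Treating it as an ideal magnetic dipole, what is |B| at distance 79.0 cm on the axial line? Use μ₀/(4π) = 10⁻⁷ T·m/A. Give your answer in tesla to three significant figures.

On axis B = (μ₀/4π)·2m/r³.
B = 2·(10⁻⁷)·(1.49×10⁻⁴) / (0.790)³ = 6.044×10⁻¹¹ T.

B ≈ 6.04×10⁻¹¹ T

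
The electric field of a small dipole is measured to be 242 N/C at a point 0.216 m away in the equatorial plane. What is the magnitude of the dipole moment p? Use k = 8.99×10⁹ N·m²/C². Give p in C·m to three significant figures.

In the equatorial plane E = kp/r³, so p = Er³/(k).
p = (242)·(0.216)³ / (8.99×10⁹) = 2.713×10⁻¹⁰ C·m.

p ≈ 2.71×10⁻¹⁰ C·m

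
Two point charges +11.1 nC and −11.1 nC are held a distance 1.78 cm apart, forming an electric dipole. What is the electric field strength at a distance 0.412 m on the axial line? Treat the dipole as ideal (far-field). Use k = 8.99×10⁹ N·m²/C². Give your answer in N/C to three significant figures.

Dipole moment p = qd = (1.11×10⁻⁸ C)(0.0178 m) = 1.976×10⁻¹⁰ C·m.
On the dipole axis E = 2kp/r³.
E = 2·(8.99×10⁹)(1.976×10⁻¹⁰) / (0.412)³ = 50.80 N/C.

E ≈ 50.8 N/C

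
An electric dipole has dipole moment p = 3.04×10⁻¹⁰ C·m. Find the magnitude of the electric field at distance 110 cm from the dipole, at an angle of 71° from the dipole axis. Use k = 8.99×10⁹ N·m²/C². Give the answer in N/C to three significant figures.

At angle θ the dipole field magnitude is E = (kp/r³)·√(1 + 3cos²θ).
kp/r³ = (8.99×10⁹)(3.04×10⁻¹⁰) / (1.10)³ = 2.053 N/C.
√(1 + 3cos²71°) = √(1 + 3·0.1060) = √1.3180 ≈ 1.1480.
E ≈ 2.053 × 1.148 = 2.357 N/C.

E ≈ 2.36 N/C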